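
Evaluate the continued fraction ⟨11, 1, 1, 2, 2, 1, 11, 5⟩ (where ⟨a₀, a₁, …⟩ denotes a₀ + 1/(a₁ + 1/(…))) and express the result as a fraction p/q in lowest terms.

11727/1012

a_0 = 11: 11/1
a_1 = 1: 12/1
a_2 = 1: 23/2
a_3 = 2: 58/5
a_4 = 2: 139/12
a_5 = 1: 197/17
a_6 = 11: 2306/199
a_7 = 5: 11727/1012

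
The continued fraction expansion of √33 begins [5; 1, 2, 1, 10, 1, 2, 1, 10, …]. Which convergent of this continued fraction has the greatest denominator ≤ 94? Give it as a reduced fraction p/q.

270/47

a_0 = 5: 5/1  (≤ bound)
a_1 = 1: 6/1  (≤ bound)
a_2 = 2: 17/3  (≤ bound)
a_3 = 1: 23/4  (≤ bound)
a_4 = 10: 247/43  (≤ bound)
a_5 = 1: 270/47  (≤ bound)
a_6 = 2: 787/137  (> 94, stop)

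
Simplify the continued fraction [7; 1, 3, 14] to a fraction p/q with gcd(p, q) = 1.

442/57

a_0 = 7: 7/1
a_1 = 1: 8/1
a_2 = 3: 31/4
a_3 = 14: 442/57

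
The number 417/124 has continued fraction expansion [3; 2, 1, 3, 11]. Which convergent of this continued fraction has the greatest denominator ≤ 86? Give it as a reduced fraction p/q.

37/11

a_0 = 3: 3/1  (≤ bound)
a_1 = 2: 7/2  (≤ bound)
a_2 = 1: 10/3  (≤ bound)
a_3 = 3: 37/11  (≤ bound)
a_4 = 11: 417/124  (> 86, stop)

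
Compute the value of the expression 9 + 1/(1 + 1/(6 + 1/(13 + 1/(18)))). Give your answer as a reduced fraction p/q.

16395/1663

Work from the innermost term outward:
Start with 18.
13 + 1/(18/1) = 13 + 1/18 = 235/18
6 + 1/(235/18) = 6 + 18/235 = 1428/235
1 + 1/(1428/235) = 1 + 235/1428 = 1663/1428
9 + 1/(1663/1428) = 9 + 1428/1663 = 16395/1663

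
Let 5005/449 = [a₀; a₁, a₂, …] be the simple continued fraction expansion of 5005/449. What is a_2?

5005 = 11·449 + 66, so a_0 = 11
449 = 6·66 + 53, so a_1 = 6
66 = 1·53 + 13, so a_2 = 1

1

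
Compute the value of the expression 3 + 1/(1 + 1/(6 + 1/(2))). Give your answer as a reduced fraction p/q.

58/15

Compute successive convergents:
a_0 = 3: 3/1
a_1 = 1: 4/1
a_2 = 6: 27/7
a_3 = 2: 58/15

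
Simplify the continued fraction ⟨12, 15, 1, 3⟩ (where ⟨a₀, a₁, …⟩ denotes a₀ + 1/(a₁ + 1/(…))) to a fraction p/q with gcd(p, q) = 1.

a_0 = 12: 12/1
a_1 = 15: 181/15
a_2 = 1: 193/16
a_3 = 3: 760/63

760/63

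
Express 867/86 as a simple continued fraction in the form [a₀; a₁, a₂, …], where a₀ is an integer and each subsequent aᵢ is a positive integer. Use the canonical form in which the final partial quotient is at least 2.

[10; 12, 3, 2]

867 = 10·86 + 7, so a_0 = 10
86 = 12·7 + 2, so a_1 = 12
7 = 3·2 + 1, so a_2 = 3
2 = 2·1 + 0, so a_3 = 2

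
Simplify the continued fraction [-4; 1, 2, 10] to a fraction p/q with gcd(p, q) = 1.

-103/31

Start with 10.
2 + 1/(10/1) = 2 + 1/10 = 21/10
1 + 1/(21/10) = 1 + 10/21 = 31/21
-4 + 1/(31/21) = -4 + 21/31 = -103/31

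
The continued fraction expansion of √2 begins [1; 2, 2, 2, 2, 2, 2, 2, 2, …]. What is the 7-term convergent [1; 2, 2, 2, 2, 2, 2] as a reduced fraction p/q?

Start with 2.
2 + 1/(2/1) = 2 + 1/2 = 5/2
2 + 1/(5/2) = 2 + 2/5 = 12/5
2 + 1/(12/5) = 2 + 5/12 = 29/12
2 + 1/(29/12) = 2 + 12/29 = 70/29
2 + 1/(70/29) = 2 + 29/70 = 169/70
1 + 1/(169/70) = 1 + 70/169 = 239/169

239/169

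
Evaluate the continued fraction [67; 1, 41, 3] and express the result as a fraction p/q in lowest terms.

8633/127

Start with 3.
41 + 1/(3/1) = 41 + 1/3 = 124/3
1 + 1/(124/3) = 1 + 3/124 = 127/124
67 + 1/(127/124) = 67 + 124/127 = 8633/127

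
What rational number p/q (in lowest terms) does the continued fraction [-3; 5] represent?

-14/5

Start with 5.
-3 + 1/(5/1) = -3 + 1/5 = -14/5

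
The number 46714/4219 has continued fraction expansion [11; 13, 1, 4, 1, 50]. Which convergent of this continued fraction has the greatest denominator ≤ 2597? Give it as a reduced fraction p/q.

919/83

a_0 = 11: 11/1  (≤ bound)
a_1 = 13: 144/13  (≤ bound)
a_2 = 1: 155/14  (≤ bound)
a_3 = 4: 764/69  (≤ bound)
a_4 = 1: 919/83  (≤ bound)
a_5 = 50: 46714/4219  (> 2597, stop)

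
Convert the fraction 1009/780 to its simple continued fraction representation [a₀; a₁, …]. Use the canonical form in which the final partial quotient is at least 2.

Repeatedly divide and take the remainder:
⌊1009/780⌋ = 1, remainder 229
⌊780/229⌋ = 3, remainder 93
⌊229/93⌋ = 2, remainder 43
⌊93/43⌋ = 2, remainder 7
⌊43/7⌋ = 6, remainder 1
⌊7/1⌋ = 7, remainder 0

[1; 3, 2, 2, 6, 7]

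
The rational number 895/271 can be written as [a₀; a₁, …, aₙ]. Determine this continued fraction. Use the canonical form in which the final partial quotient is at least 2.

895 = 3·271 + 82, so a_0 = 3
271 = 3·82 + 25, so a_1 = 3
82 = 3·25 + 7, so a_2 = 3
25 = 3·7 + 4, so a_3 = 3
7 = 1·4 + 3, so a_4 = 1
4 = 1·3 + 1, so a_5 = 1
3 = 3·1 + 0, so a_6 = 3

[3; 3, 3, 3, 1, 1, 3]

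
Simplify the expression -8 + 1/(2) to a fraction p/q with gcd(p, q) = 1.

-15/2

Start with 2.
-8 + 1/(2/1) = -8 + 1/2 = -15/2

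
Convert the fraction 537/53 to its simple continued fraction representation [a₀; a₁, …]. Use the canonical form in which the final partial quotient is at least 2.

[10; 7, 1, 1, 3]

537 = 10·53 + 7, so a_0 = 10
53 = 7·7 + 4, so a_1 = 7
7 = 1·4 + 3, so a_2 = 1
4 = 1·3 + 1, so a_3 = 1
3 = 3·1 + 0, so a_4 = 3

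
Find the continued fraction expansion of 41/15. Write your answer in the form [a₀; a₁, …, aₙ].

[2; 1, 2, 1, 3]

⌊41/15⌋ = 2, remainder 11
⌊15/11⌋ = 1, remainder 4
⌊11/4⌋ = 2, remainder 3
⌊4/3⌋ = 1, remainder 1
⌊3/1⌋ = 3, remainder 0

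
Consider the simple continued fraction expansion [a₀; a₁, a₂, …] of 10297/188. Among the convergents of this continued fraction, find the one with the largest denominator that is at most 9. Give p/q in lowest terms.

493/9

List convergents until the denominator exceeds the bound:
a_0 = 54: 54/1  (≤ bound)
a_1 = 1: 55/1  (≤ bound)
a_2 = 3: 219/4  (≤ bound)
a_3 = 2: 493/9  (≤ bound)
a_4 = 1: 712/13  (> 9, stop)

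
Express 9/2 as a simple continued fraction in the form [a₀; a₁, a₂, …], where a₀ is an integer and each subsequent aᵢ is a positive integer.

[4; 2]

Run the Euclidean algorithm, recording each quotient:
9 = 4·2 + 1, so a_0 = 4
2 = 2·1 + 0, so a_1 = 2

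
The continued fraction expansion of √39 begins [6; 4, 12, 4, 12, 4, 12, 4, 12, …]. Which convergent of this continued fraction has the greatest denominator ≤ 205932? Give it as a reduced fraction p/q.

a_0 = 6: 6/1  (≤ bound)
a_1 = 4: 25/4  (≤ bound)
a_2 = 12: 306/49  (≤ bound)
a_3 = 4: 1249/200  (≤ bound)
a_4 = 12: 15294/2449  (≤ bound)
a_5 = 4: 62425/9996  (≤ bound)
a_6 = 12: 764394/122401  (≤ bound)
a_7 = 4: 3120001/499600  (> 205932, stop)

764394/122401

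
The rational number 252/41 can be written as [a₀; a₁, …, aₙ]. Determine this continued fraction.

[6; 6, 1, 5]

252 = 6·41 + 6, so a_0 = 6
41 = 6·6 + 5, so a_1 = 6
6 = 1·5 + 1, so a_2 = 1
5 = 5·1 + 0, so a_3 = 5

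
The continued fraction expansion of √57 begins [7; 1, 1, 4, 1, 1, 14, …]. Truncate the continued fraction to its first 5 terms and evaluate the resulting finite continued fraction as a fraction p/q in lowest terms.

83/11

a_0 = 7: 7/1
a_1 = 1: 8/1
a_2 = 1: 15/2
a_3 = 4: 68/9
a_4 = 1: 83/11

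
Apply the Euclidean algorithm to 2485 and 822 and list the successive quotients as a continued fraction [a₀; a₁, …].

[3; 43, 3, 1, 4]

2485 = 3·822 + 19, so a_0 = 3
822 = 43·19 + 5, so a_1 = 43
19 = 3·5 + 4, so a_2 = 3
5 = 1·4 + 1, so a_3 = 1
4 = 4·1 + 0, so a_4 = 4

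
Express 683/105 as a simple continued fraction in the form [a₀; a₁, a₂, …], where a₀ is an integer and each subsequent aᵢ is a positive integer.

⌊683/105⌋ = 6, remainder 53
⌊105/53⌋ = 1, remainder 52
⌊53/52⌋ = 1, remainder 1
⌊52/1⌋ = 52, remainder 0

[6; 1, 1, 52]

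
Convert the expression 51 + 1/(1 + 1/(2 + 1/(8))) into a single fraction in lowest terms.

Collapse the nested fraction from the inside out:
Start with 8.
2 + 1/(8/1) = 2 + 1/8 = 17/8
1 + 1/(17/8) = 1 + 8/17 = 25/17
51 + 1/(25/17) = 51 + 17/25 = 1292/25

1292/25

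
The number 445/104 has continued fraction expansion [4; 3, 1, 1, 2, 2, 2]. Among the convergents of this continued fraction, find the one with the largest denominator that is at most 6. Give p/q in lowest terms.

17/4

List convergents until the denominator exceeds the bound:
a_0 = 4: 4/1  (≤ bound)
a_1 = 3: 13/3  (≤ bound)
a_2 = 1: 17/4  (≤ bound)
a_3 = 1: 30/7  (> 6, stop)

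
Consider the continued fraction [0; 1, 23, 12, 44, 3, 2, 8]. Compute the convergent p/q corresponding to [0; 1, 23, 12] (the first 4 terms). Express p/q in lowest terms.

Start with 12.
23 + 1/(12/1) = 23 + 1/12 = 277/12
1 + 1/(277/12) = 1 + 12/277 = 289/277
0 + 1/(289/277) = 0 + 277/289 = 277/289

277/289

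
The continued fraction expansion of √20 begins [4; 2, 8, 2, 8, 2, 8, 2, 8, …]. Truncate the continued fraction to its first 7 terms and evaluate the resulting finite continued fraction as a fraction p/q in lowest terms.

24476/5473

a_0 = 4: 4/1
a_1 = 2: 9/2
a_2 = 8: 76/17
a_3 = 2: 161/36
a_4 = 8: 1364/305
a_5 = 2: 2889/646
a_6 = 8: 24476/5473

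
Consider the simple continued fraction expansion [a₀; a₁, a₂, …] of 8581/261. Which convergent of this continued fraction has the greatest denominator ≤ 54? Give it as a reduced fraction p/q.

a_0 = 32: 32/1  (≤ bound)
a_1 = 1: 33/1  (≤ bound)
a_2 = 7: 263/8  (≤ bound)
a_3 = 6: 1611/49  (≤ bound)
a_4 = 2: 3485/106  (> 54, stop)

1611/49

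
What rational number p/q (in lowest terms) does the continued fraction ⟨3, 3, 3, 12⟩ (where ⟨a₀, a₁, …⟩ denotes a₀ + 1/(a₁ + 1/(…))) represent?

Build up convergents one term at a time:
a_0 = 3: 3/1
a_1 = 3: 10/3
a_2 = 3: 33/10
a_3 = 12: 406/123

406/123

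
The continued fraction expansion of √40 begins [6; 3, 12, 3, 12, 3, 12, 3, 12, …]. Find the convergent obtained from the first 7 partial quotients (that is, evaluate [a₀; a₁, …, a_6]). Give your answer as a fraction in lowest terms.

337434/53353

Start with 12.
3 + 1/(12/1) = 3 + 1/12 = 37/12
12 + 1/(37/12) = 12 + 12/37 = 456/37
3 + 1/(456/37) = 3 + 37/456 = 1405/456
12 + 1/(1405/456) = 12 + 456/1405 = 17316/1405
3 + 1/(17316/1405) = 3 + 1405/17316 = 53353/17316
6 + 1/(53353/17316) = 6 + 17316/53353 = 337434/53353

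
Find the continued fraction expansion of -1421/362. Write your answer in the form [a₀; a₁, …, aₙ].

[-4; 13, 2, 2, 5]

Repeatedly divide and take the remainder:
⌊-1421/362⌋ = -4, remainder 27
⌊362/27⌋ = 13, remainder 11
⌊27/11⌋ = 2, remainder 5
⌊11/5⌋ = 2, remainder 1
⌊5/1⌋ = 5, remainder 0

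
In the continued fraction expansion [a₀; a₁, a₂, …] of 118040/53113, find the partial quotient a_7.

14

118040 = 2·53113 + 11814, so a_0 = 2
53113 = 4·11814 + 5857, so a_1 = 4
11814 = 2·5857 + 100, so a_2 = 2
5857 = 58·100 + 57, so a_3 = 58
100 = 1·57 + 43, so a_4 = 1
57 = 1·43 + 14, so a_5 = 1
43 = 3·14 + 1, so a_6 = 3
14 = 14·1 + 0, so a_7 = 14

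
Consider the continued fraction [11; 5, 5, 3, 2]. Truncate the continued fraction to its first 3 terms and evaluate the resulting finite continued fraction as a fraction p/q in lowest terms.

291/26

a_0 = 11: 11/1
a_1 = 5: 56/5
a_2 = 5: 291/26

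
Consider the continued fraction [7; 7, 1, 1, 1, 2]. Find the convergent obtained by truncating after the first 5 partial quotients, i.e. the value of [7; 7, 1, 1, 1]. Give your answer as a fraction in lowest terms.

164/23

Start with 1.
1 + 1/(1/1) = 1 + 1/1 = 2/1
1 + 1/(2/1) = 1 + 1/2 = 3/2
7 + 1/(3/2) = 7 + 2/3 = 23/3
7 + 1/(23/3) = 7 + 3/23 = 164/23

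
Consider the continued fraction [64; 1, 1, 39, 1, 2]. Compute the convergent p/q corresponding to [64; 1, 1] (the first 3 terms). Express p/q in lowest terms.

129/2

Start with 1.
1 + 1/(1/1) = 1 + 1/1 = 2/1
64 + 1/(2/1) = 64 + 1/2 = 129/2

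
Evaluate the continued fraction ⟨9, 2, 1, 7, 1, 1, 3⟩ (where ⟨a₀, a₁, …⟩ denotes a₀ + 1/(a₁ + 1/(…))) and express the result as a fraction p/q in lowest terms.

1617/173

Use the convergent recurrence hₖ = aₖ·hₖ₋₁ + hₖ₋₂ (and likewise for the denominators kₖ):
a_0 = 9: 9/1
a_1 = 2: 19/2
a_2 = 1: 28/3
a_3 = 7: 215/23
a_4 = 1: 243/26
a_5 = 1: 458/49
a_6 = 3: 1617/173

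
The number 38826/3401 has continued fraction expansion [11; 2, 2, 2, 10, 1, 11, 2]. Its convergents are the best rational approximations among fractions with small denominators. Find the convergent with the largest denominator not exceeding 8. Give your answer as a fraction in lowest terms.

a_0 = 11: 11/1  (≤ bound)
a_1 = 2: 23/2  (≤ bound)
a_2 = 2: 57/5  (≤ bound)
a_3 = 2: 137/12  (> 8, stop)

57/5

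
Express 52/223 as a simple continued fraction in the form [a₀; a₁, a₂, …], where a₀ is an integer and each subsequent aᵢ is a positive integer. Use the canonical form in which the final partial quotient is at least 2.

[0; 4, 3, 2, 7]

52 ÷ 223 → quotient 0, remainder 52
223 ÷ 52 → quotient 4, remainder 15
52 ÷ 15 → quotient 3, remainder 7
15 ÷ 7 → quotient 2, remainder 1
7 ÷ 1 → quotient 7, remainder 0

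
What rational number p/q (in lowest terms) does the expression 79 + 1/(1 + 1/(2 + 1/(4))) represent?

1036/13

a_0 = 79: 79/1
a_1 = 1: 80/1
a_2 = 2: 239/3
a_3 = 4: 1036/13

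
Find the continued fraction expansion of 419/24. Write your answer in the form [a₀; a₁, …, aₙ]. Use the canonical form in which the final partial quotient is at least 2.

[17; 2, 5, 2]

419 ÷ 24 → quotient 17, remainder 11
24 ÷ 11 → quotient 2, remainder 2
11 ÷ 2 → quotient 5, remainder 1
2 ÷ 1 → quotient 2, remainder 0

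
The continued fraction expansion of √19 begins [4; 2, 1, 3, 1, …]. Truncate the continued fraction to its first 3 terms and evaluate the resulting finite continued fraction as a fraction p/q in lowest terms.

Start with 1.
2 + 1/(1/1) = 2 + 1/1 = 3/1
4 + 1/(3/1) = 4 + 1/3 = 13/3

13/3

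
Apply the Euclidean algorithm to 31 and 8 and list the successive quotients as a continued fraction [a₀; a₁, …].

[3; 1, 7]

Apply division with remainder until the remainder is 0:
⌊31/8⌋ = 3, remainder 7
⌊8/7⌋ = 1, remainder 1
⌊7/1⌋ = 7, remainder 0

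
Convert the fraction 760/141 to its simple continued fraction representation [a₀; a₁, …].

[5; 2, 1, 1, 3, 2, 3]

⌊760/141⌋ = 5, remainder 55
⌊141/55⌋ = 2, remainder 31
⌊55/31⌋ = 1, remainder 24
⌊31/24⌋ = 1, remainder 7
⌊24/7⌋ = 3, remainder 3
⌊7/3⌋ = 2, remainder 1
⌊3/1⌋ = 3, remainder 0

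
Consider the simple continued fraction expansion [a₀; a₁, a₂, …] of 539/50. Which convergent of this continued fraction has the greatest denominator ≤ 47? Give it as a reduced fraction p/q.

List convergents until the denominator exceeds the bound:
a_0 = 10: 10/1  (≤ bound)
a_1 = 1: 11/1  (≤ bound)
a_2 = 3: 43/4  (≤ bound)
a_3 = 1: 54/5  (≤ bound)
a_4 = 1: 97/9  (≤ bound)
a_5 = 5: 539/50  (> 47, stop)

97/9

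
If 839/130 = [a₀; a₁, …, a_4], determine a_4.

839 ÷ 130 → quotient 6, remainder 59
130 ÷ 59 → quotient 2, remainder 12
59 ÷ 12 → quotient 4, remainder 11
12 ÷ 11 → quotient 1, remainder 1
11 ÷ 1 → quotient 11, remainder 0

11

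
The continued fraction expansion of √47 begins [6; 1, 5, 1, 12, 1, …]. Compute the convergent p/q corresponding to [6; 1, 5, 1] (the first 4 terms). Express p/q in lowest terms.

Work from the innermost term outward:
Start with 1.
5 + 1/(1/1) = 5 + 1/1 = 6/1
1 + 1/(6/1) = 1 + 1/6 = 7/6
6 + 1/(7/6) = 6 + 6/7 = 48/7

48/7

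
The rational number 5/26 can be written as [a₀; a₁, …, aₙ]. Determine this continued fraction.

⌊5/26⌋ = 0, remainder 5
⌊26/5⌋ = 5, remainder 1
⌊5/1⌋ = 5, remainder 0

[0; 5, 5]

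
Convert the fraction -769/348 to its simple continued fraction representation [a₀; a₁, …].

[-3; 1, 3, 1, 3, 3, 2, 2]

Apply division with remainder until the remainder is 0:
-769 ÷ 348 → quotient -3, remainder 275
348 ÷ 275 → quotient 1, remainder 73
275 ÷ 73 → quotient 3, remainder 56
73 ÷ 56 → quotient 1, remainder 17
56 ÷ 17 → quotient 3, remainder 5
17 ÷ 5 → quotient 3, remainder 2
5 ÷ 2 → quotient 2, remainder 1
2 ÷ 1 → quotient 2, remainder 0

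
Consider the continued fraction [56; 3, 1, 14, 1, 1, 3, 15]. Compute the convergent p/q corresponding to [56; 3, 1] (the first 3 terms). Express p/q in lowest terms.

a_0 = 56: 56/1
a_1 = 3: 169/3
a_2 = 1: 225/4

225/4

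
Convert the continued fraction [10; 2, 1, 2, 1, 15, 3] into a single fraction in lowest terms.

Work from the innermost term outward:
Start with 3.
15 + 1/(3/1) = 15 + 1/3 = 46/3
1 + 1/(46/3) = 1 + 3/46 = 49/46
2 + 1/(49/46) = 2 + 46/49 = 144/49
1 + 1/(144/49) = 1 + 49/144 = 193/144
2 + 1/(193/144) = 2 + 144/193 = 530/193
10 + 1/(530/193) = 10 + 193/530 = 5493/530

5493/530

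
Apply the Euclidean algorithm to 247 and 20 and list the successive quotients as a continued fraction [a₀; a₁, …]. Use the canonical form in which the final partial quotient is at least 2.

⌊247/20⌋ = 12, remainder 7
⌊20/7⌋ = 2, remainder 6
⌊7/6⌋ = 1, remainder 1
⌊6/1⌋ = 6, remainder 0

[12; 2, 1, 6]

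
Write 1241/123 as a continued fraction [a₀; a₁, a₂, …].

[10; 11, 5, 2]

⌊1241/123⌋ = 10, remainder 11
⌊123/11⌋ = 11, remainder 2
⌊11/2⌋ = 5, remainder 1
⌊2/1⌋ = 2, remainder 0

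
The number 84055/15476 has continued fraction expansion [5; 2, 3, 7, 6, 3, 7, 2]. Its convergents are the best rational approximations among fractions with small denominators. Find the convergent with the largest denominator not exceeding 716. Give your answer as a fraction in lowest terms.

1700/313

a_0 = 5: 5/1  (≤ bound)
a_1 = 2: 11/2  (≤ bound)
a_2 = 3: 38/7  (≤ bound)
a_3 = 7: 277/51  (≤ bound)
a_4 = 6: 1700/313  (≤ bound)
a_5 = 3: 5377/990  (> 716, stop)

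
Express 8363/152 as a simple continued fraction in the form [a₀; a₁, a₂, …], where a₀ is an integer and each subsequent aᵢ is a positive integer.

8363 ÷ 152 → quotient 55, remainder 3
152 ÷ 3 → quotient 50, remainder 2
3 ÷ 2 → quotient 1, remainder 1
2 ÷ 1 → quotient 2, remainder 0

[55; 50, 1, 2]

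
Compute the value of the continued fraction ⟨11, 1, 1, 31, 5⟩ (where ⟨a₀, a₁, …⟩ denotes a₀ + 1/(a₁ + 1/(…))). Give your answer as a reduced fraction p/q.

a_0 = 11: 11/1
a_1 = 1: 12/1
a_2 = 1: 23/2
a_3 = 31: 725/63
a_4 = 5: 3648/317

3648/317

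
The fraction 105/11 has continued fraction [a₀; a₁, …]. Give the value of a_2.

⌊105/11⌋ = 9, remainder 6
⌊11/6⌋ = 1, remainder 5
⌊6/5⌋ = 1, remainder 1

1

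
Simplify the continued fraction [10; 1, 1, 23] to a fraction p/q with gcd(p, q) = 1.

494/47

Start with 23.
1 + 1/(23/1) = 1 + 1/23 = 24/23
1 + 1/(24/23) = 1 + 23/24 = 47/24
10 + 1/(47/24) = 10 + 24/47 = 494/47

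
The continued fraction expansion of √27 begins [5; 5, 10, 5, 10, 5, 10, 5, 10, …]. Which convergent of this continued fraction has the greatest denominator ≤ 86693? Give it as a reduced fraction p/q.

70226/13515

List convergents until the denominator exceeds the bound:
a_0 = 5: 5/1  (≤ bound)
a_1 = 5: 26/5  (≤ bound)
a_2 = 10: 265/51  (≤ bound)
a_3 = 5: 1351/260  (≤ bound)
a_4 = 10: 13775/2651  (≤ bound)
a_5 = 5: 70226/13515  (≤ bound)
a_6 = 10: 716035/137801  (> 86693, stop)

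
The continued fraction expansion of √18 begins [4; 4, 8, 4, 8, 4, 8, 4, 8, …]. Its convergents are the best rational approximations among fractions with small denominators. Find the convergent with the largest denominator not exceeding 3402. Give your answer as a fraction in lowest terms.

List convergents until the denominator exceeds the bound:
a_0 = 4: 4/1  (≤ bound)
a_1 = 4: 17/4  (≤ bound)
a_2 = 8: 140/33  (≤ bound)
a_3 = 4: 577/136  (≤ bound)
a_4 = 8: 4756/1121  (≤ bound)
a_5 = 4: 19601/4620  (> 3402, stop)

4756/1121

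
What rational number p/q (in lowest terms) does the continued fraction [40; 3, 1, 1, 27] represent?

a_0 = 40: 40/1
a_1 = 3: 121/3
a_2 = 1: 161/4
a_3 = 1: 282/7
a_4 = 27: 7775/193

7775/193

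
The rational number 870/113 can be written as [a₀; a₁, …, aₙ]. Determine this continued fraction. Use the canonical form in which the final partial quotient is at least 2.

⌊870/113⌋ = 7, remainder 79
⌊113/79⌋ = 1, remainder 34
⌊79/34⌋ = 2, remainder 11
⌊34/11⌋ = 3, remainder 1
⌊11/1⌋ = 11, remainder 0

[7; 1, 2, 3, 11]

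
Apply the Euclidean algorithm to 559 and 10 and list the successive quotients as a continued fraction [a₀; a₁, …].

[55; 1, 9]

559 = 55·10 + 9, so a_0 = 55
10 = 1·9 + 1, so a_1 = 1
9 = 9·1 + 0, so a_2 = 9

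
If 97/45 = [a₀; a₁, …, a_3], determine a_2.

97 = 2·45 + 7, so a_0 = 2
45 = 6·7 + 3, so a_1 = 6
7 = 2·3 + 1, so a_2 = 2

2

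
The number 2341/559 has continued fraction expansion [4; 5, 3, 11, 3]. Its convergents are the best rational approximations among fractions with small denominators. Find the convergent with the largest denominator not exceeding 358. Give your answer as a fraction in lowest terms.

758/181

List convergents until the denominator exceeds the bound:
a_0 = 4: 4/1  (≤ bound)
a_1 = 5: 21/5  (≤ bound)
a_2 = 3: 67/16  (≤ bound)
a_3 = 11: 758/181  (≤ bound)
a_4 = 3: 2341/559  (> 358, stop)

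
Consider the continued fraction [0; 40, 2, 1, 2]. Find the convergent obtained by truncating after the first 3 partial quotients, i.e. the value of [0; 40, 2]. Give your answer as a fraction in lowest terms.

Start with 2.
40 + 1/(2/1) = 40 + 1/2 = 81/2
0 + 1/(81/2) = 0 + 2/81 = 2/81

2/81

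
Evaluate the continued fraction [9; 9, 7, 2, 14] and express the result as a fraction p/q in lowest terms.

18055/1982

Starting at the tail and folding back:
Start with 14.
2 + 1/(14/1) = 2 + 1/14 = 29/14
7 + 1/(29/14) = 7 + 14/29 = 217/29
9 + 1/(217/29) = 9 + 29/217 = 1982/217
9 + 1/(1982/217) = 9 + 217/1982 = 18055/1982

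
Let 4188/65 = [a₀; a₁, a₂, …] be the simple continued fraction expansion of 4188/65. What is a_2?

Apply division with remainder until the remainder is 0:
4188 = 64·65 + 28, so a_0 = 64
65 = 2·28 + 9, so a_1 = 2
28 = 3·9 + 1, so a_2 = 3

3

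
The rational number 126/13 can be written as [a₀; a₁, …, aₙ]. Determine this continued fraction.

[9; 1, 2, 4]

Repeatedly divide and take the remainder:
126 = 9·13 + 9, so a_0 = 9
13 = 1·9 + 4, so a_1 = 1
9 = 2·4 + 1, so a_2 = 2
4 = 4·1 + 0, so a_3 = 4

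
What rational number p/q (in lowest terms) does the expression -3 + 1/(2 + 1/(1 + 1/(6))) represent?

a_0 = -3: -3/1
a_1 = 2: -5/2
a_2 = 1: -8/3
a_3 = 6: -53/20

-53/20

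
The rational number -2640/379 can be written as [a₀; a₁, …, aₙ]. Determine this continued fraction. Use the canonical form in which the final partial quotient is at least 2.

[-7; 29, 6, 2]

Repeatedly divide and take the remainder:
⌊-2640/379⌋ = -7, remainder 13
⌊379/13⌋ = 29, remainder 2
⌊13/2⌋ = 6, remainder 1
⌊2/1⌋ = 2, remainder 0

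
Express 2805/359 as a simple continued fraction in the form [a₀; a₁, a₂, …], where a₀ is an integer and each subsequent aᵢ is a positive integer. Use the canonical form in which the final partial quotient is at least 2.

⌊2805/359⌋ = 7, remainder 292
⌊359/292⌋ = 1, remainder 67
⌊292/67⌋ = 4, remainder 24
⌊67/24⌋ = 2, remainder 19
⌊24/19⌋ = 1, remainder 5
⌊19/5⌋ = 3, remainder 4
⌊5/4⌋ = 1, remainder 1
⌊4/1⌋ = 4, remainder 0

[7; 1, 4, 2, 1, 3, 1, 4]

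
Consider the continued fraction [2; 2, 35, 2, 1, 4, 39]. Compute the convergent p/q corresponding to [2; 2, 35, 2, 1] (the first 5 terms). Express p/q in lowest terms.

536/215

Start with 1.
2 + 1/(1/1) = 2 + 1/1 = 3/1
35 + 1/(3/1) = 35 + 1/3 = 106/3
2 + 1/(106/3) = 2 + 3/106 = 215/106
2 + 1/(215/106) = 2 + 106/215 = 536/215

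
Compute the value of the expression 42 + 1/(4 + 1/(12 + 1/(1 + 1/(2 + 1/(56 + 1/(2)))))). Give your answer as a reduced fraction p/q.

Build up convergents one term at a time:
a_0 = 42: 42/1
a_1 = 4: 169/4
a_2 = 12: 2070/49
a_3 = 1: 2239/53
a_4 = 2: 6548/155
a_5 = 56: 368927/8733
a_6 = 2: 744402/17621

744402/17621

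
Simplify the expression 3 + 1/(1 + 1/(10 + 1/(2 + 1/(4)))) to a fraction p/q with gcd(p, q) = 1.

403/103

Collapse the nested fraction from the inside out:
Start with 4.
2 + 1/(4/1) = 2 + 1/4 = 9/4
10 + 1/(9/4) = 10 + 4/9 = 94/9
1 + 1/(94/9) = 1 + 9/94 = 103/94
3 + 1/(103/94) = 3 + 94/103 = 403/103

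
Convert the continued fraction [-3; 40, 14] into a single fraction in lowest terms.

Use the convergent recurrence hₖ = aₖ·hₖ₋₁ + hₖ₋₂ (and likewise for the denominators kₖ):
a_0 = -3: -3/1
a_1 = 40: -119/40
a_2 = 14: -1669/561

-1669/561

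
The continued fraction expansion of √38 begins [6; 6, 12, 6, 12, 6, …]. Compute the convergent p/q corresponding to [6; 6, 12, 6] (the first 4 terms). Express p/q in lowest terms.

2737/444

a_0 = 6: 6/1
a_1 = 6: 37/6
a_2 = 12: 450/73
a_3 = 6: 2737/444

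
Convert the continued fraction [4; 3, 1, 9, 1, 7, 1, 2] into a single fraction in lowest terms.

4707/1106

Start with 2.
1 + 1/(2/1) = 1 + 1/2 = 3/2
7 + 1/(3/2) = 7 + 2/3 = 23/3
1 + 1/(23/3) = 1 + 3/23 = 26/23
9 + 1/(26/23) = 9 + 23/26 = 257/26
1 + 1/(257/26) = 1 + 26/257 = 283/257
3 + 1/(283/257) = 3 + 257/283 = 1106/283
4 + 1/(1106/283) = 4 + 283/1106 = 4707/1106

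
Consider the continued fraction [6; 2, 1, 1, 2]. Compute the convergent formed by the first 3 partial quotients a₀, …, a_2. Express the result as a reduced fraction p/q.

Start with 1.
2 + 1/(1/1) = 2 + 1/1 = 3/1
6 + 1/(3/1) = 6 + 1/3 = 19/3

19/3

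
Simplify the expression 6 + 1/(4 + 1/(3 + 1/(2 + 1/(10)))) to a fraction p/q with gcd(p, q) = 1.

Compute successive convergents:
a_0 = 6: 6/1
a_1 = 4: 25/4
a_2 = 3: 81/13
a_3 = 2: 187/30
a_4 = 10: 1951/313

1951/313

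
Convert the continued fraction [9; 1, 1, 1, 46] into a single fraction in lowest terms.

1353/140

Compute successive convergents:
a_0 = 9: 9/1
a_1 = 1: 10/1
a_2 = 1: 19/2
a_3 = 1: 29/3
a_4 = 46: 1353/140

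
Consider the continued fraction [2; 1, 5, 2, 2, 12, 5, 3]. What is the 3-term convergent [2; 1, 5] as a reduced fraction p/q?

17/6

a_0 = 2: 2/1
a_1 = 1: 3/1
a_2 = 5: 17/6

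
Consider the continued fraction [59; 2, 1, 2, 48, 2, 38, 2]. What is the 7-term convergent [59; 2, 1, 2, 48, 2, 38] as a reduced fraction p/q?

Build up convergents one term at a time:
a_0 = 59: 59/1
a_1 = 2: 119/2
a_2 = 1: 178/3
a_3 = 2: 475/8
a_4 = 48: 22978/387
a_5 = 2: 46431/782
a_6 = 38: 1787356/30103

1787356/30103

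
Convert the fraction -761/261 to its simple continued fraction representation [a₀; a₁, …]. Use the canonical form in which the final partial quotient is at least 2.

[-3; 11, 1, 6, 3]

⌊-761/261⌋ = -3, remainder 22
⌊261/22⌋ = 11, remainder 19
⌊22/19⌋ = 1, remainder 3
⌊19/3⌋ = 6, remainder 1
⌊3/1⌋ = 3, remainder 0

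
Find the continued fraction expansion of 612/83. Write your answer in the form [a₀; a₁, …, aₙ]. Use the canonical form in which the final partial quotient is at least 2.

Repeatedly divide and take the remainder:
⌊612/83⌋ = 7, remainder 31
⌊83/31⌋ = 2, remainder 21
⌊31/21⌋ = 1, remainder 10
⌊21/10⌋ = 2, remainder 1
⌊10/1⌋ = 10, remainder 0

[7; 2, 1, 2, 10]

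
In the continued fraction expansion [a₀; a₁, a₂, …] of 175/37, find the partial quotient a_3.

1

Run the Euclidean algorithm, recording each quotient:
175 = 4·37 + 27, so a_0 = 4
37 = 1·27 + 10, so a_1 = 1
27 = 2·10 + 7, so a_2 = 2
10 = 1·7 + 3, so a_3 = 1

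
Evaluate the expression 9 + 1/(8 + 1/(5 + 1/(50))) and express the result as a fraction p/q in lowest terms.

18773/2058

Start with 50.
5 + 1/(50/1) = 5 + 1/50 = 251/50
8 + 1/(251/50) = 8 + 50/251 = 2058/251
9 + 1/(2058/251) = 9 + 251/2058 = 18773/2058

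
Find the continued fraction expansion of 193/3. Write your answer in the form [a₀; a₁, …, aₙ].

193 = 64·3 + 1, so a_0 = 64
3 = 3·1 + 0, so a_1 = 3

[64; 3]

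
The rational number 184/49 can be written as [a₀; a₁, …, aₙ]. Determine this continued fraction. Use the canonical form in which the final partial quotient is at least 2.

⌊184/49⌋ = 3, remainder 37
⌊49/37⌋ = 1, remainder 12
⌊37/12⌋ = 3, remainder 1
⌊12/1⌋ = 12, remainder 0

[3; 1, 3, 12]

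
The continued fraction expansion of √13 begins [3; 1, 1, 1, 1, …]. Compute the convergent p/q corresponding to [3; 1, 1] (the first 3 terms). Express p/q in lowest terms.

a_0 = 3: 3/1
a_1 = 1: 4/1
a_2 = 1: 7/2

7/2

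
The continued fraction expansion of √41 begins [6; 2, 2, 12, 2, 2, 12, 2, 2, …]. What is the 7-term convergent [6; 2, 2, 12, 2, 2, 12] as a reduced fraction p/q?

25414/3969

Collapse the nested fraction from the inside out:
Start with 12.
2 + 1/(12/1) = 2 + 1/12 = 25/12
2 + 1/(25/12) = 2 + 12/25 = 62/25
12 + 1/(62/25) = 12 + 25/62 = 769/62
2 + 1/(769/62) = 2 + 62/769 = 1600/769
2 + 1/(1600/769) = 2 + 769/1600 = 3969/1600
6 + 1/(3969/1600) = 6 + 1600/3969 = 25414/3969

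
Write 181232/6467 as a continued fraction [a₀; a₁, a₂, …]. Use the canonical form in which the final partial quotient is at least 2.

Repeatedly divide and take the remainder:
⌊181232/6467⌋ = 28, remainder 156
⌊6467/156⌋ = 41, remainder 71
⌊156/71⌋ = 2, remainder 14
⌊71/14⌋ = 5, remainder 1
⌊14/1⌋ = 14, remainder 0

[28; 41, 2, 5, 14]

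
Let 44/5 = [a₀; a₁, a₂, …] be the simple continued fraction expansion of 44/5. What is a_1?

Run the Euclidean algorithm, recording each quotient:
⌊44/5⌋ = 8, remainder 4
⌊5/4⌋ = 1, remainder 1

1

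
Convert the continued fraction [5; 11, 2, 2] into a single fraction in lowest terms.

Use the convergent recurrence hₖ = aₖ·hₖ₋₁ + hₖ₋₂ (and likewise for the denominators kₖ):
a_0 = 5: 5/1
a_1 = 11: 56/11
a_2 = 2: 117/23
a_3 = 2: 290/57

290/57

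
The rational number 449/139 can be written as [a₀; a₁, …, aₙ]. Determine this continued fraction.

[3; 4, 2, 1, 10]

Repeatedly divide and take the remainder:
449 = 3·139 + 32, so a_0 = 3
139 = 4·32 + 11, so a_1 = 4
32 = 2·11 + 10, so a_2 = 2
11 = 1·10 + 1, so a_3 = 1
10 = 10·1 + 0, so a_4 = 10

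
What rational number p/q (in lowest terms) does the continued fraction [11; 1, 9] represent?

Starting at the tail and folding back:
Start with 9.
1 + 1/(9/1) = 1 + 1/9 = 10/9
11 + 1/(10/9) = 11 + 9/10 = 119/10

119/10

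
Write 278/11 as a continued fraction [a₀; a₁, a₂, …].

278 ÷ 11 → quotient 25, remainder 3
11 ÷ 3 → quotient 3, remainder 2
3 ÷ 2 → quotient 1, remainder 1
2 ÷ 1 → quotient 2, remainder 0

[25; 3, 1, 2]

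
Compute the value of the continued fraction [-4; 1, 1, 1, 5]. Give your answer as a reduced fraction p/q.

-57/17

Compute successive convergents:
a_0 = -4: -4/1
a_1 = 1: -3/1
a_2 = 1: -7/2
a_3 = 1: -10/3
a_4 = 5: -57/17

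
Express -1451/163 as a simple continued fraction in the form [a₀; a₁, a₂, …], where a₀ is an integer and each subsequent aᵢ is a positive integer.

Run the Euclidean algorithm, recording each quotient:
-1451 = -9·163 + 16, so a_0 = -9
163 = 10·16 + 3, so a_1 = 10
16 = 5·3 + 1, so a_2 = 5
3 = 3·1 + 0, so a_3 = 3

[-9; 10, 5, 3]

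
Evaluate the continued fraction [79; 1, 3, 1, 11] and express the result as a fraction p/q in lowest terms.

4708/59

Starting at the tail and folding back:
Start with 11.
1 + 1/(11/1) = 1 + 1/11 = 12/11
3 + 1/(12/11) = 3 + 11/12 = 47/12
1 + 1/(47/12) = 1 + 12/47 = 59/47
79 + 1/(59/47) = 79 + 47/59 = 4708/59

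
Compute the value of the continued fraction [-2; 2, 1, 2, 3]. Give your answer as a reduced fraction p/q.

Start with 3.
2 + 1/(3/1) = 2 + 1/3 = 7/3
1 + 1/(7/3) = 1 + 3/7 = 10/7
2 + 1/(10/7) = 2 + 7/10 = 27/10
-2 + 1/(27/10) = -2 + 10/27 = -44/27

-44/27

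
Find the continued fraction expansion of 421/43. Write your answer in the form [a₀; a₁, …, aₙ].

[9; 1, 3, 1, 3, 2]

Apply division with remainder until the remainder is 0:
421 = 9·43 + 34, so a_0 = 9
43 = 1·34 + 9, so a_1 = 1
34 = 3·9 + 7, so a_2 = 3
9 = 1·7 + 2, so a_3 = 1
7 = 3·2 + 1, so a_4 = 3
2 = 2·1 + 0, so a_5 = 2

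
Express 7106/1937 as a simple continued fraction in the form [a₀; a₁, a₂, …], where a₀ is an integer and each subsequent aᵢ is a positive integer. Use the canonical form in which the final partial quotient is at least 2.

Repeatedly divide and take the remainder:
7106 ÷ 1937 → quotient 3, remainder 1295
1937 ÷ 1295 → quotient 1, remainder 642
1295 ÷ 642 → quotient 2, remainder 11
642 ÷ 11 → quotient 58, remainder 4
11 ÷ 4 → quotient 2, remainder 3
4 ÷ 3 → quotient 1, remainder 1
3 ÷ 1 → quotient 3, remainder 0

[3; 1, 2, 58, 2, 1, 3]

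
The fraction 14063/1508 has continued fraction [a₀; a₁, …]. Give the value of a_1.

3

14063 ÷ 1508 → quotient 9, remainder 491
1508 ÷ 491 → quotient 3, remainder 35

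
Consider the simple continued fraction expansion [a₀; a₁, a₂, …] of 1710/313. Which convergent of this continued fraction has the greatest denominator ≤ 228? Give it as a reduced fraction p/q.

List convergents until the denominator exceeds the bound:
a_0 = 5: 5/1  (≤ bound)
a_1 = 2: 11/2  (≤ bound)
a_2 = 6: 71/13  (≤ bound)
a_3 = 3: 224/41  (≤ bound)
a_4 = 3: 743/136  (≤ bound)
a_5 = 2: 1710/313  (> 228, stop)

743/136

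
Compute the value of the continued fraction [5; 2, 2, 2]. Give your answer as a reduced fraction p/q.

Start with 2.
2 + 1/(2/1) = 2 + 1/2 = 5/2
2 + 1/(5/2) = 2 + 2/5 = 12/5
5 + 1/(12/5) = 5 + 5/12 = 65/12

65/12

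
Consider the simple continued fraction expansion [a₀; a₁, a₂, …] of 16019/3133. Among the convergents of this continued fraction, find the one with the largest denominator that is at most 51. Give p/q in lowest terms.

List convergents until the denominator exceeds the bound:
a_0 = 5: 5/1  (≤ bound)
a_1 = 8: 41/8  (≤ bound)
a_2 = 1: 46/9  (≤ bound)
a_3 = 5: 271/53  (> 51, stop)

46/9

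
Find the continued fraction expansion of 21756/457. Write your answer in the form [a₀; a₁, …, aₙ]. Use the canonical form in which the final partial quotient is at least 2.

[47; 1, 1, 1, 1, 5, 1, 13]

21756 = 47·457 + 277, so a_0 = 47
457 = 1·277 + 180, so a_1 = 1
277 = 1·180 + 97, so a_2 = 1
180 = 1·97 + 83, so a_3 = 1
97 = 1·83 + 14, so a_4 = 1
83 = 5·14 + 13, so a_5 = 5
14 = 1·13 + 1, so a_6 = 1
13 = 13·1 + 0, so a_7 = 13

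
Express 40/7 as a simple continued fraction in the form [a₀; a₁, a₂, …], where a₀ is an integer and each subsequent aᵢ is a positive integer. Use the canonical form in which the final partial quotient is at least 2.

[5; 1, 2, 2]

40 ÷ 7 → quotient 5, remainder 5
7 ÷ 5 → quotient 1, remainder 2
5 ÷ 2 → quotient 2, remainder 1
2 ÷ 1 → quotient 2, remainder 0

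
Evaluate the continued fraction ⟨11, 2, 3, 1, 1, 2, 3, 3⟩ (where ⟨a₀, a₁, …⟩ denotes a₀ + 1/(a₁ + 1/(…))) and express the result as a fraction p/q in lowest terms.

Collapse the nested fraction from the inside out:
Start with 3.
3 + 1/(3/1) = 3 + 1/3 = 10/3
2 + 1/(10/3) = 2 + 3/10 = 23/10
1 + 1/(23/10) = 1 + 10/23 = 33/23
1 + 1/(33/23) = 1 + 23/33 = 56/33
3 + 1/(56/33) = 3 + 33/56 = 201/56
2 + 1/(201/56) = 2 + 56/201 = 458/201
11 + 1/(458/201) = 11 + 201/458 = 5239/458

5239/458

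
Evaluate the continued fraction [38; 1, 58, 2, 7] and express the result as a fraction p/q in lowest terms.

a_0 = 38: 38/1
a_1 = 1: 39/1
a_2 = 58: 2300/59
a_3 = 2: 4639/119
a_4 = 7: 34773/892

34773/892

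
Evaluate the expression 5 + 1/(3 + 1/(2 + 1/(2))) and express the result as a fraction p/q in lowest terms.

90/17

a_0 = 5: 5/1
a_1 = 3: 16/3
a_2 = 2: 37/7
a_3 = 2: 90/17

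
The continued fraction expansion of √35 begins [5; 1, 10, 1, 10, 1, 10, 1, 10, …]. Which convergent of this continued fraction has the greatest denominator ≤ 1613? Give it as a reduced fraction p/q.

List convergents until the denominator exceeds the bound:
a_0 = 5: 5/1  (≤ bound)
a_1 = 1: 6/1  (≤ bound)
a_2 = 10: 65/11  (≤ bound)
a_3 = 1: 71/12  (≤ bound)
a_4 = 10: 775/131  (≤ bound)
a_5 = 1: 846/143  (≤ bound)
a_6 = 10: 9235/1561  (≤ bound)
a_7 = 1: 10081/1704  (> 1613, stop)

9235/1561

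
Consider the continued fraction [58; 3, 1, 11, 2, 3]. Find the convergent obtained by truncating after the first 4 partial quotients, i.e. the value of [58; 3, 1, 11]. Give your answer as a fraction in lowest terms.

2738/47

a_0 = 58: 58/1
a_1 = 3: 175/3
a_2 = 1: 233/4
a_3 = 11: 2738/47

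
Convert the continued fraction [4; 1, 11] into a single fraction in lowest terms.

59/12

a_0 = 4: 4/1
a_1 = 1: 5/1
a_2 = 11: 59/12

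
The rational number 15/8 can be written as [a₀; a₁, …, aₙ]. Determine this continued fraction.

[1; 1, 7]

Apply division with remainder until the remainder is 0:
15 = 1·8 + 7, so a_0 = 1
8 = 1·7 + 1, so a_1 = 1
7 = 7·1 + 0, so a_2 = 7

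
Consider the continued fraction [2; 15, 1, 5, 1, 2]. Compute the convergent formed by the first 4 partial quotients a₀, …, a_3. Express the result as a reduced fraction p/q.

Work from the innermost term outward:
Start with 5.
1 + 1/(5/1) = 1 + 1/5 = 6/5
15 + 1/(6/5) = 15 + 5/6 = 95/6
2 + 1/(95/6) = 2 + 6/95 = 196/95

196/95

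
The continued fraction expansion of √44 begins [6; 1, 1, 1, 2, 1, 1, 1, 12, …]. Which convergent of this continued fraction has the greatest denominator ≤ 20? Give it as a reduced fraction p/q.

a_0 = 6: 6/1  (≤ bound)
a_1 = 1: 7/1  (≤ bound)
a_2 = 1: 13/2  (≤ bound)
a_3 = 1: 20/3  (≤ bound)
a_4 = 2: 53/8  (≤ bound)
a_5 = 1: 73/11  (≤ bound)
a_6 = 1: 126/19  (≤ bound)
a_7 = 1: 199/30  (> 20, stop)

126/19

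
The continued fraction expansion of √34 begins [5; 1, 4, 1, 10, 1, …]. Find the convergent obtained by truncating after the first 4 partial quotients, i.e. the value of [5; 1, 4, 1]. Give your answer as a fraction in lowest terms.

Start with 1.
4 + 1/(1/1) = 4 + 1/1 = 5/1
1 + 1/(5/1) = 1 + 1/5 = 6/5
5 + 1/(6/5) = 5 + 5/6 = 35/6

35/6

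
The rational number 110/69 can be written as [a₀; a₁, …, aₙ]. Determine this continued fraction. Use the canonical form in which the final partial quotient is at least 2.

⌊110/69⌋ = 1, remainder 41
⌊69/41⌋ = 1, remainder 28
⌊41/28⌋ = 1, remainder 13
⌊28/13⌋ = 2, remainder 2
⌊13/2⌋ = 6, remainder 1
⌊2/1⌋ = 2, remainder 0

[1; 1, 1, 2, 6, 2]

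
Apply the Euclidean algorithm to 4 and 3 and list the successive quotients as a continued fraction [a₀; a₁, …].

[1; 3]

Run the Euclidean algorithm, recording each quotient:
4 = 1·3 + 1, so a_0 = 1
3 = 3·1 + 0, so a_1 = 3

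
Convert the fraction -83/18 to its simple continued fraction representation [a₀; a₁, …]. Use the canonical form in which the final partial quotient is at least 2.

-83 = -5·18 + 7, so a_0 = -5
18 = 2·7 + 4, so a_1 = 2
7 = 1·4 + 3, so a_2 = 1
4 = 1·3 + 1, so a_3 = 1
3 = 3·1 + 0, so a_4 = 3

[-5; 2, 1, 1, 3]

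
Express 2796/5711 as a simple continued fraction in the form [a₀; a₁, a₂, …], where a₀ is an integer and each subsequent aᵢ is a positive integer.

Run the Euclidean algorithm, recording each quotient:
2796 = 0·5711 + 2796, so a_0 = 0
5711 = 2·2796 + 119, so a_1 = 2
2796 = 23·119 + 59, so a_2 = 23
119 = 2·59 + 1, so a_3 = 2
59 = 59·1 + 0, so a_4 = 59

[0; 2, 23, 2, 59]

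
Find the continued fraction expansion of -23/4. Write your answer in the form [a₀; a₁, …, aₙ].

[-6; 4]

-23 = -6·4 + 1, so a_0 = -6
4 = 4·1 + 0, so a_1 = 4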